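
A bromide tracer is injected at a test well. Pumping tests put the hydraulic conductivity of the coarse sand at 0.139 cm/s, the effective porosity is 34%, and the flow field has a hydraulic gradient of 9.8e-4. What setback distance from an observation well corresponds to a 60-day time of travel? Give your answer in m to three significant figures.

20.8 m

K = 0.139 cm/s × 864 = 120.1 m/d
Specific discharge q = 120.1 × 9.8e-4 = 0.1177 m/d
Average linear velocity = 0.1177 / 0.34 = 0.3462 m/d
L = v × T = 0.3462 × 60 = 20.77 m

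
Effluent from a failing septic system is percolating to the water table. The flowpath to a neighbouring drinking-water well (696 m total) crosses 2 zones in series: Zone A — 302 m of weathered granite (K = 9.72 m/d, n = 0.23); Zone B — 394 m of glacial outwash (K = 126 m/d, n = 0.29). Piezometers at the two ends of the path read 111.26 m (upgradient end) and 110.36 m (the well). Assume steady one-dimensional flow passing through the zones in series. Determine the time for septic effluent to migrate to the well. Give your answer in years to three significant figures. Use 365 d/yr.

19.1 years

Total head drop ΔH = 111.26 − 110.36 = 0.90 m
Continuity: the same q passes through each zone, so ΔH = q·Σ(L_j/K_j) — the zones act as resistances in series.
Σ(L/K) = 302/9.72 + 394/126 = 31.07 + 3.127 = 34.20 d
q = ΔH / Σ(L/K) = 0.90 / 34.20 = 0.02632 m/d (same in every zone)
Zone A: v = q/n = 0.02632/0.23 = 0.1144 m/d → t_A = 302/0.1144 = 2639 d
Zone B: v = q/n = 0.02632/0.29 = 0.09075 m/d → t_B = 394/0.09075 = 4341 d
Total t = 2639 + 4341 = 6981 d
   = 6981 / 365 = 19.1 yr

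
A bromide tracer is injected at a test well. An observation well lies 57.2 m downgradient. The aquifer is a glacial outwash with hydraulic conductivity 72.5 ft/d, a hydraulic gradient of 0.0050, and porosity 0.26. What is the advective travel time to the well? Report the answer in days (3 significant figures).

135 days

K = 72.5 ft/d × 0.3048 = 22.10 m/d
q = Ki = 22.10 × 0.0050 = 0.1105 m/d
Seepage velocity v = q / n = 0.1105 / 0.26 = 0.4250 m/d
t = L / v = 57.2 / 0.4250 = 134.6 d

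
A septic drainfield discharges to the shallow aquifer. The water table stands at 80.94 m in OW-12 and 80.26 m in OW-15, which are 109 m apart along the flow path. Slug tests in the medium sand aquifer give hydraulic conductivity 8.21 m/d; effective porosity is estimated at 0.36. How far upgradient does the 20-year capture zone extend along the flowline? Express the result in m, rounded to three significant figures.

Hydraulic gradient i = (80.94 − 80.26) / 109 = 0.68 / 109 = 0.006239
Darcy flux q = K·i = 8.21 × 0.006239 = 0.05122 m/d
Seepage velocity v = q / n = 0.05122 / 0.36 = 0.1423 m/d
T = 20 yr × 365 = 7300 d
L = v × T = 0.1423 × 7300 = 1039 m

1040 m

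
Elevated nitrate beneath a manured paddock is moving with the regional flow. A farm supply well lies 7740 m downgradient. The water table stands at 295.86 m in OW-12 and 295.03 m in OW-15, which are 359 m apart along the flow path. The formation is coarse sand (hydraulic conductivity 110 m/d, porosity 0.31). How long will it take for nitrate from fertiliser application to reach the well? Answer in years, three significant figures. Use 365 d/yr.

Hydraulic gradient i = (295.86 − 295.03) / 359 = 0.83 / 359 = 0.002312
Darcy flux q = K·i = 110 × 0.002312 = 0.2543 m/d
v = Ki/n = 110·0.002312/0.31 = 0.8204 m/d
t = L / v = 7740 / 0.8204 = 9435 d
   = 9435 / 365 = 25.8 yr

25.8 years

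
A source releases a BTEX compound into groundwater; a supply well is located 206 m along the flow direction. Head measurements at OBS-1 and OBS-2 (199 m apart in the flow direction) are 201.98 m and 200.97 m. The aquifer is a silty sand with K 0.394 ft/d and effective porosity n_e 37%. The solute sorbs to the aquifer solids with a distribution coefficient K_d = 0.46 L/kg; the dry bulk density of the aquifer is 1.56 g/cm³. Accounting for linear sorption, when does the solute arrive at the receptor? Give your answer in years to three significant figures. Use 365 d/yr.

Hydraulic gradient i = (201.98 − 200.97) / 199 = 1.01 / 199 = 0.005075
K = 0.394 ft/d × 0.3048 = 0.1201 m/d
Darcy flux q = K·i = 0.1201 × 0.005075 = 6.095e-4 m/d
v_s = q/n_e = 6.095e-4/0.37 = 0.001647 m/d
Retardation R = 1 + ρ_b·K_d/n = 1 + 1.56×0.46/0.37 = 2.939
Contaminant velocity v_c = v/R = 0.001647/2.939 = 5.604e-4 m/d
t = L/v_c = 206/5.604e-4 = 367600 d
   = 367600/365 = 1010 yr

1010 years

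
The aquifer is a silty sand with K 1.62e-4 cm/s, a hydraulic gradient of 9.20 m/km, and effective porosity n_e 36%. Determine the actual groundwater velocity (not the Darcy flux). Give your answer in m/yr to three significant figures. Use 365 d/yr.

K = 1.62e-4 cm/s × 864 = 0.1400 m/d
Darcy flux q = K·i = 0.1400 × 0.0092 = 0.001288 m/d
v = Ki/n = 0.1400·0.0092/0.36 = 0.003577 m/d
   = 0.003577 × 365 = 1.31 m/yr

1.31 m/yr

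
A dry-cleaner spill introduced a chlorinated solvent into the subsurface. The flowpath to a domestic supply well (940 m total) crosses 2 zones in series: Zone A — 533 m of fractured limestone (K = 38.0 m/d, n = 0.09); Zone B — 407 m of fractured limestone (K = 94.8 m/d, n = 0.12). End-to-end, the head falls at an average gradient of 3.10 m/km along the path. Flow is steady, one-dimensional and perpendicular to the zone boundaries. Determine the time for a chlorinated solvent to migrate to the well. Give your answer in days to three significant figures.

For zones in series the flux q is common to all zones; the equivalent conductivity is the harmonic (thickness-weighted) mean, K_eq = L_total / Σ(L_j/K_j).
Σ(L/K) = 533/38.0 + 407/94.8 = 14.03 + 4.293 = 18.32 d
K_eq = L_total / Σ(L/K) = 940 / 18.32 = 51.31 m/d
q = K_eq · i = 51.31 × 0.0031 = 0.1591 m/d (same in every zone)
Zone A: v = q/n = 0.1591/0.09 = 1.767 m/d → t_A = 533/1.767 = 301.6 d
Zone B: v = q/n = 0.1591/0.12 = 1.326 m/d → t_B = 407/1.326 = 307.0 d
Total t = 301.6 + 307.0 = 608.6 d

609 days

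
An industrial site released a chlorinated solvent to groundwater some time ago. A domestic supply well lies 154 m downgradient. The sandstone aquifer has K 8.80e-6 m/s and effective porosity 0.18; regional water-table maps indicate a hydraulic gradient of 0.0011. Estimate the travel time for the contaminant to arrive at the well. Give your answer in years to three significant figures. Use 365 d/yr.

90.8 years

K = 8.80e-6 m/s × 86400 s/d = 0.7603 m/d
Darcy flux q = K·i = 0.7603 × 0.0011 = 8.364e-4 m/d
v_s = q/n_e = 8.364e-4/0.18 = 0.004646 m/d
t = L / v = 154 / 0.004646 = 33140 d
   = 33140 / 365 = 90.8 yr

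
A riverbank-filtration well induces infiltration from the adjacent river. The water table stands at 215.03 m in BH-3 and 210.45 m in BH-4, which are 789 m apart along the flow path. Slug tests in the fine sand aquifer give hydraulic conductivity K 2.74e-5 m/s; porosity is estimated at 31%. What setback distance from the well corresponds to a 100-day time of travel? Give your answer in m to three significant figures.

4.43 m

Hydraulic gradient i = (215.03 − 210.45) / 789 = 4.58 / 789 = 0.005805
K = 2.74e-5 m/s × 86400 s/d = 2.367 m/d
Darcy flux q = K·i = 2.367 × 0.005805 = 0.01374 m/d
Seepage velocity v = q / n = 0.01374 / 0.31 = 0.04433 m/d
L = v × T = 0.04433 × 100 = 4.433 m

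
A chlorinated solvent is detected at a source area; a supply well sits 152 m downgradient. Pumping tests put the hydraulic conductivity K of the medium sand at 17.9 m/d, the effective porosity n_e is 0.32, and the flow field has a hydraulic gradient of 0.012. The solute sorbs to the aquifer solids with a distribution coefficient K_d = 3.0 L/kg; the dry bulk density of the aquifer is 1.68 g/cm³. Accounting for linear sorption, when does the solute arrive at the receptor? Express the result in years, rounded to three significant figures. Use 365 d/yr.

q = Ki = 17.9 × 0.012 = 0.2148 m/d
Seepage velocity v = q / n = 0.2148 / 0.32 = 0.6712 m/d
Retardation R = 1 + ρ_b·K_d/n = 1 + 1.68×3.0/0.32 = 16.75
Contaminant velocity v_c = v/R = 0.6712/16.75 = 0.04007 m/d
t = L/v_c = 152/0.04007 = 3793 d
   = 3793/365 = 10.4 yr

10.4 years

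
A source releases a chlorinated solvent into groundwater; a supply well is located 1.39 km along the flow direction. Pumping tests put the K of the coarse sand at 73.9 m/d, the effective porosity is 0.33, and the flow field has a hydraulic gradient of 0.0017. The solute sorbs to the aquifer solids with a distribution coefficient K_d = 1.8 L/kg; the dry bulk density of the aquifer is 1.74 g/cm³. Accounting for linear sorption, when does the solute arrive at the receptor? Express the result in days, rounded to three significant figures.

38300 days

Darcy flux q = K·i = 73.9 × 0.0017 = 0.1256 m/d
v_s = q/n_e = 0.1256/0.33 = 0.3807 m/d
Retardation R = 1 + ρ_b·K_d/n = 1 + 1.74×1.8/0.33 = 10.49
Contaminant velocity v_c = v/R = 0.3807/10.49 = 0.03629 m/d
L = 1.39 km = 1390 m
t = L/v_c = 1390/0.03629 = 38300 d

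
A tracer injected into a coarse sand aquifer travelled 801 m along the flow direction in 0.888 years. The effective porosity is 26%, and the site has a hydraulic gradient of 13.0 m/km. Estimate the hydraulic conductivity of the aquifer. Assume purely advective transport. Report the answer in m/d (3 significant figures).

t = 0.888 years = 324.1 d
v = L / t = 801 / 324.1 = 2.471 m/d
K = v · n / i = 2.471 × 0.26 / 0.013 = 49.4 m/d

49.4 m/d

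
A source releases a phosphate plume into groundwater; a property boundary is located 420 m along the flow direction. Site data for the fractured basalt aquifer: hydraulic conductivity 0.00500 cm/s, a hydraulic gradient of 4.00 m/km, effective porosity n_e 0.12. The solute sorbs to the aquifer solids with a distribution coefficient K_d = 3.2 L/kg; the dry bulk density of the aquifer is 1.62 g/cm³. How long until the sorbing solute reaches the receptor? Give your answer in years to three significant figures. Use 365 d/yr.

K = 0.00500 cm/s × 864 = 4.320 m/d
q = Ki = 4.320 × 0.0040 = 0.01728 m/d
v_s = q/n_e = 0.01728/0.12 = 0.1440 m/d
Retardation R = 1 + ρ_b·K_d/n = 1 + 1.62×3.2/0.12 = 44.20
Contaminant velocity v_c = v/R = 0.1440/44.20 = 0.003258 m/d
t = L/v_c = 420/0.003258 = 128900 d
   = 128900/365 = 353 yr

353 years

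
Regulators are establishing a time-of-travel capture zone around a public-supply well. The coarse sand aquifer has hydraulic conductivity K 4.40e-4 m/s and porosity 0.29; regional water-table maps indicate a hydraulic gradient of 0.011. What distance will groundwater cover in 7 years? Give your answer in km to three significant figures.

K = 4.40e-4 m/s × 86400 s/d = 38.02 m/d
q = Ki = 38.02 × 0.011 = 0.4182 m/d
Average linear velocity = 0.4182 / 0.29 = 1.442 m/d
T = 7 yr × 365 = 2555 d
L = v × T = 1.442 × 2555 = 3684 m
   = 3.68 km

3.68 km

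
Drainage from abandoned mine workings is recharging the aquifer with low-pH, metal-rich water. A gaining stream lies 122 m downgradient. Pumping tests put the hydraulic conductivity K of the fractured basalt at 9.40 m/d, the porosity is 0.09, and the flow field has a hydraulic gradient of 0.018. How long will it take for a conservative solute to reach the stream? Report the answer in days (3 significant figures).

64.9 days

Specific discharge q = 9.40 × 0.018 = 0.1692 m/d
Average linear velocity = 0.1692 / 0.09 = 1.880 m/d
t = L / v = 122 / 1.880 = 64.89 d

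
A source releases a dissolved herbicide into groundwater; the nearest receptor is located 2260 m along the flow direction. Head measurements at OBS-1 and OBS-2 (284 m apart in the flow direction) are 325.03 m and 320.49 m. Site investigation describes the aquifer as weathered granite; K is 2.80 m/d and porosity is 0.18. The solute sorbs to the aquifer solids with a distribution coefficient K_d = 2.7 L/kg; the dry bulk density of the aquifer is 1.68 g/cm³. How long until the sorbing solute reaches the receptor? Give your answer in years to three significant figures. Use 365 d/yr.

Hydraulic gradient i = (325.03 − 320.49) / 284 = 4.54 / 284 = 0.01599
q = Ki = 2.80 × 0.01599 = 0.04476 m/d
v_s = q/n_e = 0.04476/0.18 = 0.2487 m/d
Retardation R = 1 + ρ_b·K_d/n = 1 + 1.68×2.7/0.18 = 26.20
Contaminant velocity v_c = v/R = 0.2487/26.20 = 0.009491 m/d
t = L/v_c = 2260/0.009491 = 238100 d
   = 238100/365 = 652 yr

652 years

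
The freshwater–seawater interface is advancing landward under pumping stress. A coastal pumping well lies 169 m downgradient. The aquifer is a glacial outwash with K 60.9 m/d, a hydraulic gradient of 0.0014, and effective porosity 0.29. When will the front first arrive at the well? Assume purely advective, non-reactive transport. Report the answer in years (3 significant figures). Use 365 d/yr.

Specific discharge q = 60.9 × 0.0014 = 0.08526 m/d
Average linear velocity = 0.08526 / 0.29 = 0.2940 m/d
t = L / v = 169 / 0.2940 = 574.8 d
   = 574.8 / 365 = 1.57 yr

1.57 years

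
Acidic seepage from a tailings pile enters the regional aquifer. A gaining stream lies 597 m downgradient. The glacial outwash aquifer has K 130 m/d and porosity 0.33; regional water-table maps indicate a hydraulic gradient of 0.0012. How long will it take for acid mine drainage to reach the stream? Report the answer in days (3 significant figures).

Darcy flux q = K·i = 130 × 0.0012 = 0.1560 m/d
Seepage velocity v = q / n = 0.1560 / 0.33 = 0.4727 m/d
t = L / v = 597 / 0.4727 = 1263 d

1260 days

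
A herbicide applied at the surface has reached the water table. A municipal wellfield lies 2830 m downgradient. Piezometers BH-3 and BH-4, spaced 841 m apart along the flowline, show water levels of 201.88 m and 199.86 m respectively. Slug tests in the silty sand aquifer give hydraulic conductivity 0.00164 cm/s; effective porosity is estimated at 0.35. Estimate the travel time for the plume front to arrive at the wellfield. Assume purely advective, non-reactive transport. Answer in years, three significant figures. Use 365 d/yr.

797 years

Hydraulic gradient i = (201.88 − 199.86) / 841 = 2.02 / 841 = 0.002402
K = 0.00164 cm/s × 864 = 1.417 m/d
Specific discharge q = 1.417 × 0.002402 = 0.003403 m/d
v = Ki/n = 1.417·0.002402/0.35 = 0.009724 m/d
t = L / v = 2830 / 0.009724 = 291000 d
   = 291000 / 365 = 797 yr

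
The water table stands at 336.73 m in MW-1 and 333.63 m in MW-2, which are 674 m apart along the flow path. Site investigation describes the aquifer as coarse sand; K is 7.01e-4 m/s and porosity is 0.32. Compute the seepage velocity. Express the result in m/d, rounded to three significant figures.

Hydraulic gradient i = (336.73 − 333.63) / 674 = 3.10 / 674 = 0.004599
K = 7.01e-4 m/s × 86400 s/d = 60.57 m/d
q = Ki = 60.57 × 0.004599 = 0.2786 m/d
v = Ki/n = 60.57·0.004599/0.32 = 0.8705 m/d

0.871 m/d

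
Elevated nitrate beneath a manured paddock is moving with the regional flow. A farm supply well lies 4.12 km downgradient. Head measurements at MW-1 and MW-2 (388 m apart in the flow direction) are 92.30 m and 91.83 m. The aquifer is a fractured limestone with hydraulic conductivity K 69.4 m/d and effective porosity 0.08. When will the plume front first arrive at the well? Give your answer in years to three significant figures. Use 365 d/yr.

Hydraulic gradient i = (92.30 − 91.83) / 388 = 0.47 / 388 = 0.001211
Specific discharge q = 69.4 × 0.001211 = 0.08407 m/d
Average linear velocity = 0.08407 / 0.08 = 1.051 m/d
L = 4.12 km = 4120 m
t = L / v = 4120 / 1.051 = 3921 d
   = 3921 / 365 = 10.7 yr

10.7 years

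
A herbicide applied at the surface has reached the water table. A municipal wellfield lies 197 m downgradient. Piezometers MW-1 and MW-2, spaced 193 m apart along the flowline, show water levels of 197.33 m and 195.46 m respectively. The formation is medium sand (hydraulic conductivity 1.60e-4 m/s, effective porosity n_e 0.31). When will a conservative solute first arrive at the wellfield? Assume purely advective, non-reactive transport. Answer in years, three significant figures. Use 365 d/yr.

Hydraulic gradient i = (197.33 − 195.46) / 193 = 1.87 / 193 = 0.009689
K = 1.60e-4 m/s × 86400 s/d = 13.82 m/d
Specific discharge q = 13.82 × 0.009689 = 0.1339 m/d
v = Ki/n = 13.82·0.009689/0.31 = 0.4321 m/d
t = L / v = 197 / 0.4321 = 455.9 d
   = 455.9 / 365 = 1.25 yr

1.25 years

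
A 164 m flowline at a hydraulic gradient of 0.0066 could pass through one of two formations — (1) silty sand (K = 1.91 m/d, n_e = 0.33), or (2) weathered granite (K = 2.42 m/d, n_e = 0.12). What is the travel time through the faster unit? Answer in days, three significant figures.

Unit 1 (silty sand): v = 1.91×0.0066/0.33 = 0.03820 m/d, t = 164/0.03820 = 4293 d
Unit 2 (weathered granite): v = 2.42×0.0066/0.12 = 0.1331 m/d, t = 164/0.1331 = 1232 d
Faster unit: t = 1230 d

1230 days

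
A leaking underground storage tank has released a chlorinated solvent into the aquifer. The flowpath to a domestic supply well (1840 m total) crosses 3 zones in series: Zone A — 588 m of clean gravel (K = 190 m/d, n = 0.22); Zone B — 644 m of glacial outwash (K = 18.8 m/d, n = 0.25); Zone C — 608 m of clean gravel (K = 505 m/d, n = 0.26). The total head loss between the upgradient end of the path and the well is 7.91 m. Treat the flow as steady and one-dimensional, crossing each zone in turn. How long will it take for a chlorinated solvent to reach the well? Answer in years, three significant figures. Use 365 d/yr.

5.99 years

Continuity: the same q passes through each zone, so ΔH = q·Σ(L_j/K_j) — the zones act as resistances in series.
Σ(L/K) = 588/190 + 644/18.8 + 608/505 = 3.095 + 34.26 + 1.204 = 38.55 d
q = ΔH / Σ(L/K) = 7.91 / 38.55 = 0.2052 m/d (same in every zone)
Zone A: v = q/n = 0.2052/0.22 = 0.9326 m/d → t_A = 588/0.9326 = 630.5 d
Zone B: v = q/n = 0.2052/0.25 = 0.8207 m/d → t_B = 644/0.8207 = 784.7 d
Zone C: v = q/n = 0.2052/0.26 = 0.7891 m/d → t_C = 608/0.7891 = 770.5 d
Total t = 630.5 + 784.7 + 770.5 = 2186 d
   = 2186 / 365 = 5.99 yr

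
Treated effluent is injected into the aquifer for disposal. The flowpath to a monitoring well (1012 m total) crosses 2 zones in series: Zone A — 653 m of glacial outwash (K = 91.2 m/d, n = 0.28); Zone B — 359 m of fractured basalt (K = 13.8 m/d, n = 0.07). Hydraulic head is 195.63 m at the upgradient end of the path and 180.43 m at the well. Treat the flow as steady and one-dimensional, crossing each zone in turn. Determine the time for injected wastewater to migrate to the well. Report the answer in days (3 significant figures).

Total head drop ΔH = 195.63 − 180.43 = 15.20 m
Steady 1-D flow in series ⇒ the Darcy flux q is identical in every zone and the zone head losses add (resistances L/K in series).
Σ(L/K) = 653/91.2 + 359/13.8 = 7.160 + 26.01 = 33.17 d
q = ΔH / Σ(L/K) = 15.20 / 33.17 = 0.4582 m/d (same in every zone)
Zone A: v = q/n = 0.4582/0.28 = 1.636 m/d → t_A = 653/1.636 = 399.1 d
Zone B: v = q/n = 0.4582/0.07 = 6.545 m/d → t_B = 359/6.545 = 54.85 d
Total t = 399.1 + 54.85 = 453.9 d

454 days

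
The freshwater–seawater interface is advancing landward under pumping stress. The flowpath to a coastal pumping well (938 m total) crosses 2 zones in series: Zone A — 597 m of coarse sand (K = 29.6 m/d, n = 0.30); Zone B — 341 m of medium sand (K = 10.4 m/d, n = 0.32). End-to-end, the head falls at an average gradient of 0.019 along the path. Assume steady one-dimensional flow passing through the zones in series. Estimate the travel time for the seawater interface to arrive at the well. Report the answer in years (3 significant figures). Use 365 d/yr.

Continuity: the same q passes through each zone, so ΔH = q·Σ(L_j/K_j) — the zones act as resistances in series.
Σ(L/K) = 597/29.6 + 341/10.4 = 20.17 + 32.79 = 52.96 d
K_eq = L_total / Σ(L/K) = 938 / 52.96 = 17.71 m/d
q = K_eq · i = 17.71 × 0.019 = 0.3365 m/d (same in every zone)
Zone A: v = q/n = 0.3365/0.30 = 1.122 m/d → t_A = 597/1.122 = 532.2 d
Zone B: v = q/n = 0.3365/0.32 = 1.052 m/d → t_B = 341/1.052 = 324.2 d
Total t = 532.2 + 324.2 = 856.4 d
   = 856.4 / 365 = 2.35 yr

2.35 years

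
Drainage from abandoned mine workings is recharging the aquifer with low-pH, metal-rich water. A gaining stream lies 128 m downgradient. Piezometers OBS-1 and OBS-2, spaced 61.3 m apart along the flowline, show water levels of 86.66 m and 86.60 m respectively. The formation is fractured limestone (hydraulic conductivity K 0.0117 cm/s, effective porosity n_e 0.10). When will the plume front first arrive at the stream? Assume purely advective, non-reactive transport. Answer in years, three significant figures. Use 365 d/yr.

Hydraulic gradient i = (86.66 − 86.60) / 61.3 = 0.06 / 61.3 = 9.788e-4
K = 0.0117 cm/s × 864 = 10.11 m/d
Specific discharge q = 10.11 × 9.788e-4 = 0.009894 m/d
Seepage velocity v = q / n = 0.009894 / 0.10 = 0.09894 m/d
t = L / v = 128 / 0.09894 = 1294 d
   = 1294 / 365 = 3.54 yr

3.54 years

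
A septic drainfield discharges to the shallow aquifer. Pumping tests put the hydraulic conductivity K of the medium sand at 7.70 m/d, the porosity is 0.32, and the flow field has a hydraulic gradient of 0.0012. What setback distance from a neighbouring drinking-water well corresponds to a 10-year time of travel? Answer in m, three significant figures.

q = Ki = 7.70 × 0.0012 = 0.009240 m/d
v = Ki/n = 7.70·0.0012/0.32 = 0.02887 m/d
T = 10 yr × 365 = 3650 d
L = v × T = 0.02887 × 3650 = 105.4 m

105 m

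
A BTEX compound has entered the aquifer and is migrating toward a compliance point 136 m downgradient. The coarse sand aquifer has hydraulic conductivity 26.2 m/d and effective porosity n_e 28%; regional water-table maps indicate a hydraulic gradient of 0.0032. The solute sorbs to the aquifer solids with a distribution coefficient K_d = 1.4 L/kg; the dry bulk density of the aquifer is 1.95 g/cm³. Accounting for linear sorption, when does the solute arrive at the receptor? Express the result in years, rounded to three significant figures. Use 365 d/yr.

Darcy flux q = K·i = 26.2 × 0.0032 = 0.08384 m/d
Seepage velocity v = q / n = 0.08384 / 0.28 = 0.2994 m/d
Retardation R = 1 + ρ_b·K_d/n = 1 + 1.95×1.4/0.28 = 10.75
Contaminant velocity v_c = v/R = 0.2994/10.75 = 0.02785 m/d
t = L/v_c = 136/0.02785 = 4883 d
   = 4883/365 = 13.4 yr

13.4 years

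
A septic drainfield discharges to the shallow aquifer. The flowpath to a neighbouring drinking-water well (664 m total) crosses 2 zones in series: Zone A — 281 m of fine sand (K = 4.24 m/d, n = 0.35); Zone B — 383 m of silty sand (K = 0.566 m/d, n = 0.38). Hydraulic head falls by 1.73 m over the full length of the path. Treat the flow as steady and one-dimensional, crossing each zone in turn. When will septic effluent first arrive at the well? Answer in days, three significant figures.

Steady 1-D flow in series ⇒ the Darcy flux q is identical in every zone and the zone head losses add (resistances L/K in series).
Σ(L/K) = 281/4.24 + 383/0.566 = 66.27 + 676.7 = 743.0 d
q = ΔH / Σ(L/K) = 1.73 / 743.0 = 0.002329 m/d (same in every zone)
Zone A: v = q/n = 0.002329/0.35 = 0.006653 m/d → t_A = 281/0.006653 = 42240 d
Zone B: v = q/n = 0.002329/0.38 = 0.006128 m/d → t_B = 383/0.006128 = 62500 d
Total t = 42240 + 62500 = 104700 d

105000 days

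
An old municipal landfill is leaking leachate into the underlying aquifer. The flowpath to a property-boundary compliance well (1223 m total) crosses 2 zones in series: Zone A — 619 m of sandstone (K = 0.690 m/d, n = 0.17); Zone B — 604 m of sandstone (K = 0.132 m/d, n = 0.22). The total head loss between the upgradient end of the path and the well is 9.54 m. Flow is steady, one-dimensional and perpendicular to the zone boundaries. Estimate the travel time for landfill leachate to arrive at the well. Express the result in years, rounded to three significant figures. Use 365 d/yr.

374 years

Steady 1-D flow in series ⇒ the Darcy flux q is identical in every zone and the zone head losses add (resistances L/K in series).
Σ(L/K) = 619/0.690 + 604/0.132 = 897.1 + 4576 = 5473 d
q = ΔH / Σ(L/K) = 9.54 / 5473 = 0.001743 m/d (same in every zone)
Zone A: v = q/n = 0.001743/0.17 = 0.01025 m/d → t_A = 619/0.01025 = 60370 d
Zone B: v = q/n = 0.001743/0.22 = 0.007923 m/d → t_B = 604/0.007923 = 76230 d
Total t = 60370 + 76230 = 136600 d
   = 136600 / 365 = 374 yr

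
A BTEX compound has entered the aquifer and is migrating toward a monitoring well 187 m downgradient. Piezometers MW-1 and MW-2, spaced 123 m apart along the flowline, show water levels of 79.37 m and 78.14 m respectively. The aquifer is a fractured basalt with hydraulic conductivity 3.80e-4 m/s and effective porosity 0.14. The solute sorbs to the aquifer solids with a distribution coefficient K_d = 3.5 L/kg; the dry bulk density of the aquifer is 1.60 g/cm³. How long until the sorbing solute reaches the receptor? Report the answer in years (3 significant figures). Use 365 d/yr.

Hydraulic gradient i = (79.37 − 78.14) / 123 = 1.23 / 123 = 0.01000
K = 3.80e-4 m/s × 86400 s/d = 32.83 m/d
Specific discharge q = 32.83 × 0.01000 = 0.3283 m/d
v = Ki/n = 32.83·0.01000/0.14 = 2.345 m/d
Retardation R = 1 + ρ_b·K_d/n = 1 + 1.60×3.5/0.14 = 41.00
Contaminant velocity v_c = v/R = 2.345/41.00 = 0.05720 m/d
t = L/v_c = 187/0.05720 = 3269 d
   = 3269/365 = 8.96 yr

8.96 years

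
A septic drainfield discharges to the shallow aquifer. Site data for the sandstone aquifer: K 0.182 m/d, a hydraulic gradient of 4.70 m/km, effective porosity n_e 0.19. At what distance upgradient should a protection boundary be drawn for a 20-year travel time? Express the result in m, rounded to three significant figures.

Darcy flux q = K·i = 0.182 × 0.0047 = 8.554e-4 m/d
v_s = q/n_e = 8.554e-4/0.19 = 0.004502 m/d
T = 20 yr × 365 = 7300 d
L = v × T = 0.004502 × 7300 = 32.87 m

32.9 m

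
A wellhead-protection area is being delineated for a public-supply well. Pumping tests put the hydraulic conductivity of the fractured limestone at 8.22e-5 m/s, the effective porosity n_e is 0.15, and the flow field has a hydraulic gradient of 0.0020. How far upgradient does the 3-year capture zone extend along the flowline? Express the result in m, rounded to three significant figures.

104 m

K = 8.22e-5 m/s × 86400 s/d = 7.102 m/d
q = Ki = 7.102 × 0.0020 = 0.01420 m/d
Seepage velocity v = q / n = 0.01420 / 0.15 = 0.09469 m/d
T = 3 yr × 365 = 1095 d
L = v × T = 0.09469 × 1095 = 103.7 m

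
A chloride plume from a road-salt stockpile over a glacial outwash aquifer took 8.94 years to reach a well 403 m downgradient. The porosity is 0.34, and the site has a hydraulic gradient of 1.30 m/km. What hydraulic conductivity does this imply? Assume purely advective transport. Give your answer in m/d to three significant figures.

t = 8.94 years = 3263 d
v = L / t = 403 / 3263 = 0.1235 m/d
K = v · n / i = 0.1235 × 0.34 / 0.0013 = 32.3 m/d

32.3 m/d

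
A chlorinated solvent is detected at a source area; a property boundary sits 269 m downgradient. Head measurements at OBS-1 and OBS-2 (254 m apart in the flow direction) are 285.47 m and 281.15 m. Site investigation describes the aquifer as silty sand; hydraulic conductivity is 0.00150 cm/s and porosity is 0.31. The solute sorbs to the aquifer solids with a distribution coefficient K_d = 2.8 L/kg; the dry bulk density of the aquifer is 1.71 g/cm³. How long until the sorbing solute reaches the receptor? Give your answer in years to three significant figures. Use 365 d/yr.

Hydraulic gradient i = (285.47 − 281.15) / 254 = 4.32 / 254 = 0.01701
K = 0.00150 cm/s × 864 = 1.296 m/d
Darcy flux q = K·i = 1.296 × 0.01701 = 0.02204 m/d
v_s = q/n_e = 0.02204/0.31 = 0.07110 m/d
Retardation R = 1 + ρ_b·K_d/n = 1 + 1.71×2.8/0.31 = 16.45
Contaminant velocity v_c = v/R = 0.07110/16.45 = 0.004324 m/d
t = L/v_c = 269/0.004324 = 62220 d
   = 62220/365 = 170 yr

170 years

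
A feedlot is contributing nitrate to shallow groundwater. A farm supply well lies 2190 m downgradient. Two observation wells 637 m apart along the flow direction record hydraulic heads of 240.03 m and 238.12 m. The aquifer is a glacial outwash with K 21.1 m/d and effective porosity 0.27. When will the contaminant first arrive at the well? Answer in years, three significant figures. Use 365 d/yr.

25.6 years

Hydraulic gradient i = (240.03 − 238.12) / 637 = 1.91 / 637 = 0.002998
q = Ki = 21.1 × 0.002998 = 0.06327 m/d
v = Ki/n = 21.1·0.002998/0.27 = 0.2343 m/d
t = L / v = 2190 / 0.2343 = 9346 d
   = 9346 / 365 = 25.6 yr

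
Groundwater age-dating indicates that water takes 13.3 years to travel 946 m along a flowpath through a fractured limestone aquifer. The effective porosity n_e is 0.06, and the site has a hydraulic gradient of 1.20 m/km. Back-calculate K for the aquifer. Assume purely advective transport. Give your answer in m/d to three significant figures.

t = 13.3 years = 4855 d
v = L / t = 946 / 4855 = 0.1949 m/d
K = v · n / i = 0.1949 × 0.06 / 0.0012 = 9.74 m/d

9.74 m/d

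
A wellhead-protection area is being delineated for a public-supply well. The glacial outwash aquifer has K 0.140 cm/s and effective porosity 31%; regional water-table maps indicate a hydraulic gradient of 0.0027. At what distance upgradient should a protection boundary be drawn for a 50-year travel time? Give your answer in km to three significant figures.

19.2 km

K = 0.140 cm/s × 864 = 121.0 m/d
Specific discharge q = 121.0 × 0.0027 = 0.3266 m/d
Average linear velocity = 0.3266 / 0.31 = 1.054 m/d
T = 50 yr × 365 = 18250 d
L = v × T = 1.054 × 18250 = 19230 m
   = 19.2 km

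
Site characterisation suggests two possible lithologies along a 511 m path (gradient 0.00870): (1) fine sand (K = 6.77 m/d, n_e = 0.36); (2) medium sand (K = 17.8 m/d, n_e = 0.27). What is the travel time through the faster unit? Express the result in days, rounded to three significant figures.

891 days

Unit 1 (fine sand): v = 6.77×0.0087/0.36 = 0.1636 m/d, t = 511/0.1636 = 3123 d
Unit 2 (medium sand): v = 17.8×0.0087/0.27 = 0.5736 m/d, t = 511/0.5736 = 890.9 d
Faster unit: t = 891 d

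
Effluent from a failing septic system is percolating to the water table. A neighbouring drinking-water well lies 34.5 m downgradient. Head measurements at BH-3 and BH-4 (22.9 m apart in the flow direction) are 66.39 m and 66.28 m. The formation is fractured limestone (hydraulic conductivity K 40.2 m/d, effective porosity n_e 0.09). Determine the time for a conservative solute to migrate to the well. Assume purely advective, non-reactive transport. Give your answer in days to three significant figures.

16.1 days

Hydraulic gradient i = (66.39 − 66.28) / 22.9 = 0.11 / 22.9 = 0.004803
q = Ki = 40.2 × 0.004803 = 0.1931 m/d
Average linear velocity = 0.1931 / 0.09 = 2.146 m/d
t = L / v = 34.5 / 2.146 = 16.08 d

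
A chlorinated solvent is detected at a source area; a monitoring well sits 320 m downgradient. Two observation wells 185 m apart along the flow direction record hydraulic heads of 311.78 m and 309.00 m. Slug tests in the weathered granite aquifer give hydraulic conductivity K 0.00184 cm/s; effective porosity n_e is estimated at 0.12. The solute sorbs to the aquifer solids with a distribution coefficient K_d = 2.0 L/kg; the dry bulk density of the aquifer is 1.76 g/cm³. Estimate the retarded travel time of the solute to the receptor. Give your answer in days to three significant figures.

48800 days

Hydraulic gradient i = (311.78 − 309.00) / 185 = 2.78 / 185 = 0.01503
K = 0.00184 cm/s × 864 = 1.590 m/d
Specific discharge q = 1.590 × 0.01503 = 0.02389 m/d
v = Ki/n = 1.590·0.01503/0.12 = 0.1991 m/d
Retardation R = 1 + ρ_b·K_d/n = 1 + 1.76×2.0/0.12 = 30.33
Contaminant velocity v_c = v/R = 0.1991/30.33 = 0.006563 m/d
t = L/v_c = 320/0.006563 = 48760 d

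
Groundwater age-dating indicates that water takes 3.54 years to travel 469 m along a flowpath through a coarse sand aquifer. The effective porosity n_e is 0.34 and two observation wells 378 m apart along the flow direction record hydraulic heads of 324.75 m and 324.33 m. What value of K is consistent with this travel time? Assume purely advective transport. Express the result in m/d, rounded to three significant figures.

111 m/d

Hydraulic gradient i = (324.75 − 324.33) / 378 = 0.42 / 378 = 0.001111
t = 3.54 years = 1292 d
v = L / t = 469 / 1292 = 0.3630 m/d
K = v · n / i = 0.3630 × 0.34 / 0.001111 = 111 m/d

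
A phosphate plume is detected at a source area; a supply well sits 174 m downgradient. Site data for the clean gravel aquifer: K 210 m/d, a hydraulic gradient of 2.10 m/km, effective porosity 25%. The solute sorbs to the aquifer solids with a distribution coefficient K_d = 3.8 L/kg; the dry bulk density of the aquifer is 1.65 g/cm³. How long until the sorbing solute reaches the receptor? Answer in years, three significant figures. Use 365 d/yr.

q = Ki = 210 × 0.0021 = 0.4410 m/d
v_s = q/n_e = 0.4410/0.25 = 1.764 m/d
Retardation R = 1 + ρ_b·K_d/n = 1 + 1.65×3.8/0.25 = 26.08
Contaminant velocity v_c = v/R = 1.764/26.08 = 0.06764 m/d
t = L/v_c = 174/0.06764 = 2573 d
   = 2573/365 = 7.05 yr

7.05 years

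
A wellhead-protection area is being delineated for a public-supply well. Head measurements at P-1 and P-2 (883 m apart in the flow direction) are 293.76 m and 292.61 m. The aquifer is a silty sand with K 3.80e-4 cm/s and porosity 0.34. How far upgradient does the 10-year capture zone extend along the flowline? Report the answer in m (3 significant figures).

4.59 m

Hydraulic gradient i = (293.76 − 292.61) / 883 = 1.15 / 883 = 0.001302
K = 3.80e-4 cm/s × 864 = 0.3283 m/d
q = Ki = 0.3283 × 0.001302 = 4.276e-4 m/d
Seepage velocity v = q / n = 4.276e-4 / 0.34 = 0.001258 m/d
T = 10 yr × 365 = 3650 d
L = v × T = 0.001258 × 3650 = 4.590 m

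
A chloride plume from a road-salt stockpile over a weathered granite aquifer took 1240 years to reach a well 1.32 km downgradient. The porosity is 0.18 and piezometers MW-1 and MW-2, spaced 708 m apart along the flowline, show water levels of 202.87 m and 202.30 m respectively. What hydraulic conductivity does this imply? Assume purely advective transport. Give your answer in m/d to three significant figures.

Hydraulic gradient i = (202.87 − 202.30) / 708 = 0.57 / 708 = 8.051e-4
t = 1240 years = 452600 d
L = 1.32 km = 1320 m
v = L / t = 1320 / 452600 = 0.002916 m/d
K = v · n / i = 0.002916 × 0.18 / 8.051e-4 = 0.652 m/d

0.652 m/d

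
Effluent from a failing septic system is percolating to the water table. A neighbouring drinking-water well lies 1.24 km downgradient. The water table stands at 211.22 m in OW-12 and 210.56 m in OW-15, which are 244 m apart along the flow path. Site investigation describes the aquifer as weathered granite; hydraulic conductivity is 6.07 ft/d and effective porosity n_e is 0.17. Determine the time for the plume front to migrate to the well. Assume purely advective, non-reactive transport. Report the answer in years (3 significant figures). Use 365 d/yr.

115 years

Hydraulic gradient i = (211.22 − 210.56) / 244 = 0.66 / 244 = 0.002705
K = 6.07 ft/d × 0.3048 = 1.850 m/d
Darcy flux q = K·i = 1.850 × 0.002705 = 0.005004 m/d
v_s = q/n_e = 0.005004/0.17 = 0.02944 m/d
L = 1.24 km = 1240 m
t = L / v = 1240 / 0.02944 = 42120 d
   = 42120 / 365 = 115 yr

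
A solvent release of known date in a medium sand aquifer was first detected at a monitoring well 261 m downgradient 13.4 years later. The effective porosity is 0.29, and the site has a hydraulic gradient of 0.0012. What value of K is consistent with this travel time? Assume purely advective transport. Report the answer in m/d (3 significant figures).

12.9 m/d

t = 13.4 years = 4891 d
v = L / t = 261 / 4891 = 0.05336 m/d
K = v · n / i = 0.05336 × 0.29 / 0.0012 = 12.9 m/d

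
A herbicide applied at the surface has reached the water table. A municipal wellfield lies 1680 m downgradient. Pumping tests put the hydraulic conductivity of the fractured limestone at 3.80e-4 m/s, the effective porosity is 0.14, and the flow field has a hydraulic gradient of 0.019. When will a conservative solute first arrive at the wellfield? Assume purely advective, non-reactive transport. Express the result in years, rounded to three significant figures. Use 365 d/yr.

1.03 years

K = 3.80e-4 m/s × 86400 s/d = 32.83 m/d
q = Ki = 32.83 × 0.019 = 0.6238 m/d
Seepage velocity v = q / n = 0.6238 / 0.14 = 4.456 m/d
t = L / v = 1680 / 4.456 = 377.0 d
   = 377.0 / 365 = 1.03 yr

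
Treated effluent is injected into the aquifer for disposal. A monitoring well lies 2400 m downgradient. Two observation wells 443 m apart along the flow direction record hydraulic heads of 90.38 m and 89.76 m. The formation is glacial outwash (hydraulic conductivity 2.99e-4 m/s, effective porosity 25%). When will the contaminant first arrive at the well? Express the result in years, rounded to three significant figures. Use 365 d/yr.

45.5 years

Hydraulic gradient i = (90.38 − 89.76) / 443 = 0.62 / 443 = 0.001400
K = 2.99e-4 m/s × 86400 s/d = 25.83 m/d
Specific discharge q = 25.83 × 0.001400 = 0.03616 m/d
Average linear velocity = 0.03616 / 0.25 = 0.1446 m/d
t = L / v = 2400 / 0.1446 = 16600 d
   = 16600 / 365 = 45.5 yr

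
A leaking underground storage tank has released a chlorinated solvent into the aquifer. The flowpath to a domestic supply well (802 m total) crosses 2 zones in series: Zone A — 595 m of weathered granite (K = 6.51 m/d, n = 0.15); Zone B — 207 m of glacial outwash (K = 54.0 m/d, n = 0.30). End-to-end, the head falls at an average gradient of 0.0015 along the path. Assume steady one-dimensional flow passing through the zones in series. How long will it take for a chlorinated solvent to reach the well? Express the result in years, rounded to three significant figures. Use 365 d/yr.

32.8 years

Steady 1-D flow in series ⇒ the Darcy flux q is identical in every zone and the zone head losses add (resistances L/K in series).
Σ(L/K) = 595/6.51 + 207/54.0 = 91.40 + 3.833 = 95.23 d
K_eq = L_total / Σ(L/K) = 802 / 95.23 = 8.422 m/d
q = K_eq · i = 8.422 × 0.0015 = 0.01263 m/d (same in every zone)
Zone A: v = q/n = 0.01263/0.15 = 0.08422 m/d → t_A = 595/0.08422 = 7065 d
Zone B: v = q/n = 0.01263/0.30 = 0.04211 m/d → t_B = 207/0.04211 = 4916 d
Total t = 7065 + 4916 = 11980 d
   = 11980 / 365 = 32.8 yr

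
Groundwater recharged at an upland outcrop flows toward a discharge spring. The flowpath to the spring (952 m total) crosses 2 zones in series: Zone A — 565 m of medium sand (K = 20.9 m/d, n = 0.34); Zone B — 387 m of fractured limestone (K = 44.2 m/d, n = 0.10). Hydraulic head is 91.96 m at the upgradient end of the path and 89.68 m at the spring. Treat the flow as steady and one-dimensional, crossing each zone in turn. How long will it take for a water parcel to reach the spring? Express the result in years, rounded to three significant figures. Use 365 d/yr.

9.93 years

Total head drop ΔH = 91.96 − 89.68 = 2.28 m
Steady 1-D flow in series ⇒ the Darcy flux q is identical in every zone and the zone head losses add (resistances L/K in series).
Σ(L/K) = 565/20.9 + 387/44.2 = 27.03 + 8.756 = 35.79 d
q = ΔH / Σ(L/K) = 2.28 / 35.79 = 0.06371 m/d (same in every zone)
Zone A: v = q/n = 0.06371/0.34 = 0.1874 m/d → t_A = 565/0.1874 = 3015 d
Zone B: v = q/n = 0.06371/0.10 = 0.6371 m/d → t_B = 387/0.6371 = 607.5 d
Total t = 3015 + 607.5 = 3623 d
   = 3623 / 365 = 9.93 yr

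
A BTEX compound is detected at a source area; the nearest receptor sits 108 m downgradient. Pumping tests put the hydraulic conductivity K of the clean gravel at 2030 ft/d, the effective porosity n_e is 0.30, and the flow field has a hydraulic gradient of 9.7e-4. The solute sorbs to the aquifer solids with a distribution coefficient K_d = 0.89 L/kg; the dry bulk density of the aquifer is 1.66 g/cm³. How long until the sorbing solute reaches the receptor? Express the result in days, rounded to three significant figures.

K = 2030 ft/d × 0.3048 = 618.7 m/d
q = Ki = 618.7 × 9.7e-4 = 0.6002 m/d
Seepage velocity v = q / n = 0.6002 / 0.30 = 2.001 m/d
Retardation R = 1 + ρ_b·K_d/n = 1 + 1.66×0.89/0.30 = 5.925
Contaminant velocity v_c = v/R = 2.001/5.925 = 0.3377 m/d
t = L/v_c = 108/0.3377 = 319.8 d

320 days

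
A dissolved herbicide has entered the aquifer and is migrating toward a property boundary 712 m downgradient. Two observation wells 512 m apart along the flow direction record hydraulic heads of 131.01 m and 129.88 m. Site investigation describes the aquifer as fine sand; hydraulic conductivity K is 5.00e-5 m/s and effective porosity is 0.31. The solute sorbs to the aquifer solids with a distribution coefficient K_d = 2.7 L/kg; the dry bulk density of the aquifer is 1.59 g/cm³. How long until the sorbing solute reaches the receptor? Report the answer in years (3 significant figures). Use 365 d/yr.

942 years

Hydraulic gradient i = (131.01 − 129.88) / 512 = 1.13 / 512 = 0.002207
K = 5.00e-5 m/s × 86400 s/d = 4.320 m/d
Specific discharge q = 4.320 × 0.002207 = 0.009534 m/d
Seepage velocity v = q / n = 0.009534 / 0.31 = 0.03076 m/d
Retardation R = 1 + ρ_b·K_d/n = 1 + 1.59×2.7/0.31 = 14.85
Contaminant velocity v_c = v/R = 0.03076/14.85 = 0.002071 m/d
t = L/v_c = 712/0.002071 = 343700 d
   = 343700/365 = 942 yr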